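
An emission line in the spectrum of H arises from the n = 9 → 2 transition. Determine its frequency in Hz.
7.82e+14 Hz

First, find the transition energy:
E_9 = -13.6057 / 9² = -0.1679716 eV
E_2 = -13.6057 / 2² = -3.4014250 eV
|ΔE| = |E_2 - E_9| = 3.2334534 eV

Convert to Joules: E = 3.2334534 eV × (1.602177 × 10⁻¹⁹ J/eV) = 5.1806e-19 J

Using E = hf:
f = E/h = 5.1806e-19 J / (6.62607 × 10⁻³⁴ J·s)
f = 7.82e+14 Hz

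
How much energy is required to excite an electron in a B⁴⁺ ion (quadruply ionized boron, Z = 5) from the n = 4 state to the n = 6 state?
11.811 eV

The energy levels of a hydrogen-like atom are E_n = -13.6057 Z² eV / n².

Energy at n = 4: E_4 = -13.6057 × 5² / 4² = -21.258906 eV
Energy at n = 6: E_6 = -13.6057 × 5² / 6² = -9.448403 eV

The excitation energy is the difference:
ΔE = E_6 - E_4
ΔE = -9.448403 - (-21.258906)
ΔE = 11.811 eV

Since this is positive, energy must be absorbed (photon absorption).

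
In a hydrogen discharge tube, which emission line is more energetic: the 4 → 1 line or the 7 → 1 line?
7 → 1

Calculate the energy for each transition:

Transition 4 → 1:
ΔE₁ = |E_1 - E_4| = |-13.6057/1² - (-13.6057/4²)|
ΔE₁ = |-13.60570000000 - (-0.85035625000)| = 12.75534375 eV

Transition 7 → 1:
ΔE₂ = |E_1 - E_7| = |-13.6057/1² - (-13.6057/7²)|
ΔE₂ = |-13.60570000000 - (-0.27766734694)| = 13.32803265 eV

Since 13.32803265 eV > 12.75534375 eV, the transition 7 → 1 emits the more energetic photon.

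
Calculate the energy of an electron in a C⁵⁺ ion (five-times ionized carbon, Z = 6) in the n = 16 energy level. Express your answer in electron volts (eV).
-1.9133 eV

The energy levels of a hydrogen-like atom are given by:
E_n = -13.6057 Z² / n² eV  (with Z = 6 for C⁵⁺)

For n = 16:
E_16 = -13.6057 × 6² / 16²
E_16 = -13.6057 × 36 / 256
E_16 = -1.9133 eV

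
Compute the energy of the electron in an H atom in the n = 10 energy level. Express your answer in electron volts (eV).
-0.13606 eV

The energy levels of a hydrogen-like atom are given by:
E_n = -13.6057 eV / n²

For n = 10:
E_10 = -13.6057 eV / 10²
E_10 = -13.6057 eV / 100
E_10 = -0.13606 eV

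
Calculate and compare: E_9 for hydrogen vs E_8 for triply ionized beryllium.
Be³⁺ at n = 8 (E = -3.40 eV)

Using E_n = -13.6057 Z² / n² eV:

H (Z = 1) at n = 9:
E = -13.6057 × 1² / 9² = -13.6057 × 1 / 81 = -0.16797 eV

Be³⁺ (Z = 4) at n = 8:
E = -13.6057 × 4² / 8² = -13.6057 × 16 / 64 = -3.40143 eV

Since -3.40143 eV < -0.16797 eV,
Be³⁺ at n = 8 is more tightly bound (requires more energy to ionize).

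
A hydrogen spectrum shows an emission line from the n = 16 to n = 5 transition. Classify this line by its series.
Pfund series

The spectral series in hydrogen are named based on the final (lower) energy level:
- Lyman series: n_final = 1 (ultraviolet)
- Balmer series: n_final = 2 (visible/near-UV)
- Paschen series: n_final = 3 (infrared)
- Brackett series: n_final = 4 (infrared)
- Pfund series: n_final = 5 (far infrared)

Since this transition ends at n = 5, it belongs to the Pfund series.

For reference, this 16 → 5 line has photon energy
ΔE = 13.6057 eV × (1/5² - 1/16²) = 0.4910807344 eV,
corresponding to wavelength λ = hc/ΔE = 1239.84 eV·nm / 0.4910807344 eV = 2524.7172 nm in the far infrared region.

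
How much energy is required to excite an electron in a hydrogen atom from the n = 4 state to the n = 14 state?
0.78094 eV

The energy levels of a hydrogen-like atom are E_n = -13.6057 eV / n².

Energy at n = 4: E_4 = -13.6057 / 4² = -0.85035625 eV
Energy at n = 14: E_14 = -13.6057 / 14² = -0.06941684 eV

The excitation energy is the difference:
ΔE = E_14 - E_4
ΔE = -0.06941684 - (-0.85035625)
ΔE = 0.78094 eV

Since this is positive, energy must be absorbed (photon absorption).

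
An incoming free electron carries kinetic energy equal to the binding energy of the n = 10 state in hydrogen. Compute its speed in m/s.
2.18769e+05 m/s (or 0.07% of c)

The binding energy at n = 10 for hydrogen is:
E_10 = -13.6057/10² = -0.136057000 eV
|E_10| = 0.136057000 eV

Convert to Joules:
KE = 0.136057000 eV × (1.602177 × 10⁻¹⁹ J/eV) = 2.1798740e-20 J

Using KE = ½mv²:
v = √(2·KE/m_e)
v = √(2 × 2.1798740e-20 J / 9.10938 × 10⁻³¹ kg)
v = 2.18769e+05 m/s

This is approximately 0.07% the speed of light.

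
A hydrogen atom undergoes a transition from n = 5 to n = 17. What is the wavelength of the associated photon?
2493.89795 nm

First, find the transition energy using E_n = -13.6057 / n² eV:
E_5 = -13.6057 / 5² = -0.54422800000 eV
E_17 = -13.6057 / 17² = -0.04707854671 eV

Photon energy: |ΔE| = |E_17 - E_5| = 0.49714945329 eV

Convert to wavelength using E = hc/λ with hc = 1239.84 eV·nm:
λ = hc/E = 1239.84 eV·nm / 0.49714945329 eV
λ = 2493.89795 nm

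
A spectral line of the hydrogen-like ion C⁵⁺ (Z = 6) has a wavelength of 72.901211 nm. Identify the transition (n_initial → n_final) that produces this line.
n = 6 → n = 4

First, find the photon energy from the wavelength (hc = 1239.84 eV·nm):
E = hc/λ = 1239.84 eV·nm / 72.901211 nm = 17.007125 eV

The energy levels of C⁵⁺ satisfy E_n = -13.6057 × 6² / n² eV, so an emission n_i → n_f releases
ΔE = 13.6057 × 6² × (1/n_f² − 1/n_i²) eV.

Setting ΔE equal to the photon energy:
1/n_f² − 1/n_i² = 17.007125 / (13.6057 × 6²) = 0.034722222

Since 1/n_i² must be positive, we need 1/n_f² > 0.034722222, i.e. n_f ≤ 5. For each allowed n_f, solve n_i = (1/n_f² − 0.034722222)^(−1/2) and check whether it is a whole number:
  n_f = 1: 1/n_i² = 1.000000000 − 0.034722222 = 0.965277778 → n_i = 1.018  (not an integer) ✗
  n_f = 2: 1/n_i² = 0.250000000 − 0.034722222 = 0.215277778 → n_i = 2.155  (not an integer) ✗
  n_f = 3: 1/n_i² = 0.111111111 − 0.034722222 = 0.076388889 → n_i = 3.618  (not an integer) ✗
  n_f = 4: 1/n_i² = 0.062500000 − 0.034722222 = 0.027777778 → n_i = 6.000  → integer, n_i = 6 ✓
  n_f = 5: 1/n_i² = 0.040000000 − 0.034722222 = 0.005277778 → n_i = 13.765  (not an integer) ✗

Only n_f = 4 gives an integer upper level, n_i = 6.

The transition is from n = 6 to n = 4 (emission).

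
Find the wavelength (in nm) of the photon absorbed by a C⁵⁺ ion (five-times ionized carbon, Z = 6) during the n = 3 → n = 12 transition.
24.3004 nm

First, find the transition energy using E_n = -13.6057 Z² / n² eV:
E_3 = -13.6057 × 6² / 3² = -54.422800 eV
E_12 = -13.6057 × 6² / 12² = -3.401425 eV

Photon energy: |ΔE| = |E_12 - E_3| = 51.021375 eV

Convert to wavelength using E = hc/λ with hc = 1239.84 eV·nm:
λ = hc/E = 1239.84 eV·nm / 51.021375 eV
λ = 24.3004 nm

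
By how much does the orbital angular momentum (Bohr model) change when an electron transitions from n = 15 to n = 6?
9.4911e-34 J·s (or 9ℏ)

In the Bohr model, L_n = nℏ where ℏ = 1.054572e-34 J·s.

L_15 = 15ℏ = 1.581858e-33 J·s
L_6 = 6ℏ = 6.327432e-34 J·s

ΔL = L_15 - L_6 = (15 - 6)ℏ = 9ℏ
ΔL = 9 × 1.054572e-34 J·s = 9.4911e-34 J·s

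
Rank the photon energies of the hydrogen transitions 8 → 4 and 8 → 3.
8 → 3

Calculate the energy for each transition:

Transition 8 → 4:
ΔE₁ = |E_4 - E_8| = |-13.6057/4² - (-13.6057/8²)|
ΔE₁ = |-0.850356250 - (-0.212589063)| = 0.637767 eV

Transition 8 → 3:
ΔE₂ = |E_3 - E_8| = |-13.6057/3² - (-13.6057/8²)|
ΔE₂ = |-1.511744444 - (-0.212589063)| = 1.299155 eV

Since 1.299155 eV > 0.637767 eV, the transition 8 → 3 emits the more energetic photon.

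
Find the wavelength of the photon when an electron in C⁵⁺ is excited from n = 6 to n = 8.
208.289173 nm

First, find the transition energy using E_n = -13.6057 Z² / n² eV:
E_6 = -13.6057 × 6² / 6² = -13.6057000000 eV
E_8 = -13.6057 × 6² / 8² = -7.6532062500 eV

Photon energy: |ΔE| = |E_8 - E_6| = 5.9524937500 eV

Convert to wavelength using E = hc/λ with hc = 1239.84 eV·nm:
λ = hc/E = 1239.84 eV·nm / 5.9524937500 eV
λ = 208.289173 nm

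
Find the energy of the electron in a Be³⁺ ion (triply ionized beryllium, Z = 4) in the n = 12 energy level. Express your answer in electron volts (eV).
-1.512 eV

The energy levels of a hydrogen-like atom are given by:
E_n = -13.6057 Z² / n² eV  (with Z = 4 for Be³⁺)

For n = 12:
E_12 = -13.6057 × 4² / 12²
E_12 = -13.6057 × 16 / 144
E_12 = -1.512 eV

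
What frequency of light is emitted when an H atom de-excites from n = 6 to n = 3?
2.74154e+14 Hz

First, find the transition energy:
E_6 = -13.6057 / 6² = -0.37793611 eV
E_3 = -13.6057 / 3² = -1.51174444 eV
|ΔE| = |E_3 - E_6| = 1.13380833 eV

Convert to Joules: E = 1.13380833 eV × (1.602177 × 10⁻¹⁹ J/eV) = 1.8165616e-19 J

Using E = hf:
f = E/h = 1.8165616e-19 J / (6.62607 × 10⁻³⁴ J·s)
f = 2.74154e+14 Hz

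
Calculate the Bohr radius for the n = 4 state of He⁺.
0.42334 nm (or 4.23342 Å)

The Bohr radius formula is:
r_n = n² a₀ / Z

where a₀ = 0.05291772 nm is the Bohr radius.

For He⁺ (Z = 2) at n = 4:
r_4 = 4² × 0.05291772 nm / 2
r_4 = 16 × 0.05291772 nm / 2
r_4 = 0.846684 nm / 2
r_4 = 0.42334 nm

The electron orbits at approximately 0.42334 nm from the nucleus.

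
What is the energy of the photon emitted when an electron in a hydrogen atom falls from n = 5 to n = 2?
2.8572 eV

The energy levels are E_n = -13.6057 eV / n².

Energy at n = 5: E_5 = -13.6057 / 5² = -0.5442280 eV
Energy at n = 2: E_2 = -13.6057 / 2² = -3.4014250 eV

For emission (electron falling to lower state), the photon energy is:
E_photon = E_5 - E_2 = |-0.5442280 - (-3.4014250)|
E_photon = 2.8572 eV

This energy is carried away by the emitted photon.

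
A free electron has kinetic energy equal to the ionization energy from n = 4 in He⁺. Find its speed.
1.094e+06 m/s (or 0.3649% of c)

The binding energy at n = 4 for He⁺ is:
E_4 = -13.6057 × 2²/4² = -3.401425 eV
|E_4| = 3.401425 eV

Convert to Joules:
KE = 3.401425 eV × (1.602177 × 10⁻¹⁹ J/eV) = 5.44968e-19 J

Using KE = ½mv²:
v = √(2·KE/m_e)
v = √(2 × 5.44968e-19 J / 9.10938 × 10⁻³¹ kg)
v = 1.094e+06 m/s

This is approximately 0.3649% the speed of light.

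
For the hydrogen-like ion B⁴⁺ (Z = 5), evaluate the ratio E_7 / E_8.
1.31

Using E_n = -13.6057 Z² / n² eV with Z = 5:

E_7 = -13.6057 × 5² / 7² = -340.1425 / 49 = -6.94168367 eV
E_8 = -13.6057 × 5² / 8² = -340.1425 / 64 = -5.31472656 eV

The ratio is:
E_7/E_8 = (-6.94168367) / (-5.31472656)
E_7/E_8 = (-340.1425/49) / (-340.1425/64)
E_7/E_8 = 64/49
E_7/E_8 = 1.31
(Note: the Z² factors cancel in the ratio.)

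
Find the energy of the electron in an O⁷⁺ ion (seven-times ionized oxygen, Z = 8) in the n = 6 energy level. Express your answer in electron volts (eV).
-24.18791 eV

The energy levels of a hydrogen-like atom are given by:
E_n = -13.6057 Z² / n² eV  (with Z = 8 for O⁷⁺)

For n = 6:
E_6 = -13.6057 × 8² / 6²
E_6 = -13.6057 × 64 / 36
E_6 = -24.18791 eV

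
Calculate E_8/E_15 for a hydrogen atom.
3.515625

Using E_n = -13.6057 Z² / n² eV with Z = 1:

E_8 = -13.6057 / 8² = -13.6057 / 64 = -0.2125890625 eV
E_15 = -13.6057 / 15² = -13.6057 / 225 = -0.0604697778 eV

The ratio is:
E_8/E_15 = (-0.2125890625) / (-0.0604697778)
E_8/E_15 = (-13.6057/64) / (-13.6057/225)
E_8/E_15 = 225/64
E_8/E_15 = 3.515625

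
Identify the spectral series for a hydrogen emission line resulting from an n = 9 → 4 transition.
Brackett series

The spectral series in hydrogen are named based on the final (lower) energy level:
- Lyman series: n_final = 1 (ultraviolet)
- Balmer series: n_final = 2 (visible/near-UV)
- Paschen series: n_final = 3 (infrared)
- Brackett series: n_final = 4 (infrared)
- Pfund series: n_final = 5 (far infrared)

Since this transition ends at n = 4, it belongs to the Brackett series.

For reference, this 9 → 4 line has photon energy
ΔE = 13.6057 eV × (1/4² - 1/9²) = 0.68238465 eV,
corresponding to wavelength λ = hc/ΔE = 1239.84 eV·nm / 0.68238465 eV = 1816.92 nm in the infrared region.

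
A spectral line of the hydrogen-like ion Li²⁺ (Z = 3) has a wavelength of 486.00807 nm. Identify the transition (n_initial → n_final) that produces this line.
n = 12 → n = 6

First, find the photon energy from the wavelength (hc = 1239.84 eV·nm):
E = hc/λ = 1239.84 eV·nm / 486.00807 nm = 2.5510688 eV

The energy levels of Li²⁺ satisfy E_n = -13.6057 × 3² / n² eV, so an emission n_i → n_f releases
ΔE = 13.6057 × 3² × (1/n_f² − 1/n_i²) eV.

Setting ΔE equal to the photon energy:
1/n_f² − 1/n_i² = 2.5510688 / (13.6057 × 3²) = 0.020833334

Since 1/n_i² must be positive, we need 1/n_f² > 0.020833334, i.e. n_f ≤ 6. For each allowed n_f, solve n_i = (1/n_f² − 0.020833334)^(−1/2) and check whether it is a whole number:
  n_f = 1: 1/n_i² = 1.000000000 − 0.020833334 = 0.979166666 → n_i = 1.011  (not an integer) ✗
  n_f = 2: 1/n_i² = 0.250000000 − 0.020833334 = 0.229166666 → n_i = 2.089  (not an integer) ✗
  n_f = 3: 1/n_i² = 0.111111111 − 0.020833334 = 0.090277777 → n_i = 3.328  (not an integer) ✗
  n_f = 4: 1/n_i² = 0.062500000 − 0.020833334 = 0.041666666 → n_i = 4.899  (not an integer) ✗
  n_f = 5: 1/n_i² = 0.040000000 − 0.020833334 = 0.019166666 → n_i = 7.223  (not an integer) ✗
  n_f = 6: 1/n_i² = 0.027777778 − 0.020833334 = 0.006944444 → n_i = 12.000  → integer, n_i = 12 ✓

Only n_f = 6 gives an integer upper level, n_i = 12.

The transition is from n = 12 to n = 6 (emission).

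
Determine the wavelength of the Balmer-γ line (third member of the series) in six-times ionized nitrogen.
8.85583 nm

The lines of a series are numbered from the longest wavelength (smallest ΔE) outward; the third line is the transition from n = n_f + 3 to n_f.
The Balmer series has all transitions ending at n_f = 2.

For N⁶⁺ (Z = 7), the third line (γ-line) is the jump from n = 5 to n = 2:
E_5 = -13.6057 × 7² / 5² = -26.6671720 eV
E_2 = -13.6057 × 7² / 2² = -166.6698250 eV
ΔE = E_5 - E_2 = 140.0026530 eV

λ = hc/E = 1239.84 eV·nm / 140.0026530 eV
λ = 8.85583 nm

This is the γ-line of the Balmer series in N⁶⁺.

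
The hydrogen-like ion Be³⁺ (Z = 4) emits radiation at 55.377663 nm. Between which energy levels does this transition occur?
n = 11 → n = 3

First, find the photon energy from the wavelength (hc = 1239.84 eV·nm):
E = hc/λ = 1239.84 eV·nm / 55.377663 nm = 22.388810 eV

The energy levels of Be³⁺ satisfy E_n = -13.6057 × 4² / n² eV, so an emission n_i → n_f releases
ΔE = 13.6057 × 4² × (1/n_f² − 1/n_i²) eV.

Setting ΔE equal to the photon energy:
1/n_f² − 1/n_i² = 22.388810 / (13.6057 × 4²) = 0.10284665

Since 1/n_i² must be positive, we need 1/n_f² > 0.10284665, i.e. n_f ≤ 3. For each allowed n_f, solve n_i = (1/n_f² − 0.10284665)^(−1/2) and check whether it is a whole number:
  n_f = 1: 1/n_i² = 1.00000000 − 0.10284665 = 0.89715335 → n_i = 1.056  (not an integer) ✗
  n_f = 2: 1/n_i² = 0.25000000 − 0.10284665 = 0.14715335 → n_i = 2.607  (not an integer) ✗
  n_f = 3: 1/n_i² = 0.11111111 − 0.10284665 = 0.00826446 → n_i = 11.000  → integer, n_i = 11 ✓

Only n_f = 3 gives an integer upper level, n_i = 11.

The transition is from n = 11 to n = 3 (emission).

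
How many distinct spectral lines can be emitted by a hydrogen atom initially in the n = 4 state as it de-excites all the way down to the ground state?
6

The electron can occupy levels n = 1, 2, ..., 4 during de-excitation — that is m = 4 - 1 + 1 = 4 distinct levels.

The number of distinct spectral lines equals the number of ways to choose 2 of these m levels (each pair gives one possible emission transition):

Number of lines = m(m-1)/2 = 4×3/2 = 6

These correspond to all possible transitions between the 4 levels:
4 → 3, 4 → 2, 4 → 1, 3 → 2, 3 → 1, 2 → 1

Each transition produces a photon with a unique energy (and thus wavelength). This count does not depend on Z.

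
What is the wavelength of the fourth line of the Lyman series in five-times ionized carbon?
2.63676 nm

The lines of a series are numbered from the longest wavelength (smallest ΔE) outward; the fourth line is the transition from n = n_f + 4 to n_f.
The Lyman series has all transitions ending at n_f = 1.

For C⁵⁺ (Z = 6), the fourth line (δ-line) is the jump from n = 5 to n = 1:
E_5 = -13.6057 × 6² / 5² = -19.5922080 eV
E_1 = -13.6057 × 6² / 1² = -489.8052000 eV
ΔE = E_5 - E_1 = 470.2129920 eV

λ = hc/E = 1239.84 eV·nm / 470.2129920 eV
λ = 2.63676 nm

This is the δ-line of the Lyman series in C⁵⁺.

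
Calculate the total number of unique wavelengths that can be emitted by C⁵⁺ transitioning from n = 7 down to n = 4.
6

The electron can occupy levels n = 4, 5, ..., 7 during de-excitation — that is m = 7 - 4 + 1 = 4 distinct levels.

The number of distinct spectral lines equals the number of ways to choose 2 of these m levels (each pair gives one possible emission transition):

Number of lines = m(m-1)/2 = 4×3/2 = 6

These correspond to all possible transitions between the 4 levels:
7 → 6, 7 → 5, 7 → 4, 6 → 5, 6 → 4, 5 → 4

Each transition produces a photon with a unique energy (and thus wavelength). This count does not depend on Z.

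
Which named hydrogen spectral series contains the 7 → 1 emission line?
Lyman series

The spectral series in hydrogen are named based on the final (lower) energy level:
- Lyman series: n_final = 1 (ultraviolet)
- Balmer series: n_final = 2 (visible/near-UV)
- Paschen series: n_final = 3 (infrared)
- Brackett series: n_final = 4 (infrared)
- Pfund series: n_final = 5 (far infrared)

Since this transition ends at n = 1, it belongs to the Lyman series.

For reference, this 7 → 1 line has photon energy
ΔE = 13.6057 eV × (1/1² - 1/7²) = 13.328033 eV,
corresponding to wavelength λ = hc/ΔE = 1239.84 eV·nm / 13.328033 eV = 93.0250 nm in the ultraviolet region.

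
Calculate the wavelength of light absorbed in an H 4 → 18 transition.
1533.77 nm

First, find the transition energy using E_n = -13.6057 / n² eV:
E_4 = -13.6057 / 4² = -0.85035625 eV
E_18 = -13.6057 / 18² = -0.04199290 eV

Photon energy: |ΔE| = |E_18 - E_4| = 0.80836335 eV

Convert to wavelength using E = hc/λ with hc = 1239.84 eV·nm:
λ = hc/E = 1239.84 eV·nm / 0.80836335 eV
λ = 1533.77 nm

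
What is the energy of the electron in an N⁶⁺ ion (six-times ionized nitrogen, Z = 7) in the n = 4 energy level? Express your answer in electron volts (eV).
-41.66746 eV

The energy levels of a hydrogen-like atom are given by:
E_n = -13.6057 Z² / n² eV  (with Z = 7 for N⁶⁺)

For n = 4:
E_4 = -13.6057 × 7² / 4²
E_4 = -13.6057 × 49 / 16
E_4 = -41.66746 eV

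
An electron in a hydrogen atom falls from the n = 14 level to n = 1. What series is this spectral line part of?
Lyman series

The spectral series in hydrogen are named based on the final (lower) energy level:
- Lyman series: n_final = 1 (ultraviolet)
- Balmer series: n_final = 2 (visible/near-UV)
- Paschen series: n_final = 3 (infrared)
- Brackett series: n_final = 4 (infrared)
- Pfund series: n_final = 5 (far infrared)

Since this transition ends at n = 1, it belongs to the Lyman series.

For reference, this 14 → 1 line has photon energy
ΔE = 13.6057 eV × (1/1² - 1/14²) = 13.536283 eV,
corresponding to wavelength λ = hc/ΔE = 1239.84 eV·nm / 13.536283 eV = 91.5938 nm in the ultraviolet region.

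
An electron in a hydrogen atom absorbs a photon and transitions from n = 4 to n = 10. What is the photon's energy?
0.71 eV

The energy levels of a hydrogen-like atom are E_n = -13.6057 eV / n².

Energy at n = 4: E_4 = -13.6057 / 4² = -0.85036 eV
Energy at n = 10: E_10 = -13.6057 / 10² = -0.13606 eV

The excitation energy is the difference:
ΔE = E_10 - E_4
ΔE = -0.13606 - (-0.85036)
ΔE = 0.71 eV

Since this is positive, energy must be absorbed (photon absorption).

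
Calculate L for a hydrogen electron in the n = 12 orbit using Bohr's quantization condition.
1.27e-33 J·s (or 12ℏ)

In the Bohr model, angular momentum is quantized:
L = nℏ

where ℏ = h/(2π) = 1.0546e-34 J·s

For n = 12:
L = 12 × 1.0546e-34 J·s
L = 1.27e-33 J·s

This can also be written as L = 12ℏ.
The angular momentum is an integer multiple of the reduced Planck constant.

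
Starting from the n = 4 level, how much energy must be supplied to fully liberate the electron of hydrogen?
0.85 eV

The ionization energy is the energy needed to remove the electron completely (n → ∞).

For hydrogen, E_n = -13.6057 eV / n².

At n = 4: E_4 = -13.6057 / 4² = -0.85036 eV
At n = ∞: E_∞ = 0 eV

Ionization energy = E_∞ - E_4 = 0 - (-0.85036) = 0.85036 eV
Ionization energy ≈ 0.85 eV

This is also called the binding energy of the electron in state n = 4.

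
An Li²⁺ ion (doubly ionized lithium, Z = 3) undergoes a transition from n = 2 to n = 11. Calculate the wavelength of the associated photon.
41.88531 nm

First, find the transition energy using E_n = -13.6057 Z² / n² eV:
E_2 = -13.6057 × 3² / 2² = -30.6128250 eV
E_11 = -13.6057 × 3² / 11² = -1.0119942 eV

Photon energy: |ΔE| = |E_11 - E_2| = 29.6008308 eV

Convert to wavelength using E = hc/λ with hc = 1239.84 eV·nm:
λ = hc/E = 1239.84 eV·nm / 29.6008308 eV
λ = 41.88531 nm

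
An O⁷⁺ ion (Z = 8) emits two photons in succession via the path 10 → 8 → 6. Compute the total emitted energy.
15.48026 eV

The energy levels of O⁷⁺ are E_n = -13.6057 × 8² / n² eV.

First transition (10 → 8):
ΔE₁ = |E_8 - E_10|
ΔE₁ = |-13.60570000000 - (-8.70764800000)| = 4.89805200 eV

Second transition (8 → 6):
ΔE₂ = |E_6 - E_8|
ΔE₂ = |-24.18791111111 - (-13.60570000000)| = 10.58221111 eV

Total energy released:
E_total = ΔE₁ + ΔE₂ = 4.89805200 + 10.58221111 = 15.48026 eV

Note: This equals the direct transition 10 → 6: 15.48026 eV ✓
Energy is conserved regardless of the path taken.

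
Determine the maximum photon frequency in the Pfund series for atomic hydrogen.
1.316e+14 Hz

The series limit corresponds to the transition from n = ∞ to n = 5.
This is the highest energy (shortest wavelength) transition in the Pfund series.

E_∞ = 0 eV
E_5 = -13.6057 / 5² = -0.5442280 eV

Energy at series limit:
ΔE = E_∞ - E_5 = 0 - (-0.5442280) = 0.5442280 eV
E = 0.5442280 eV × (1.602177 × 10⁻¹⁹ J/eV) = 8.71950e-20 J
f = E/h = 8.71950e-20 J / (6.62607 × 10⁻³⁴ J·s) = 1.316e+14 Hz

This energy equals the ionization energy from the n = 5 state of hydrogen.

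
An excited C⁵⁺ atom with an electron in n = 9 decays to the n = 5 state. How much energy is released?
13.545 eV

The energy levels are E_n = -13.6057 Z² eV / n².

Energy at n = 9: E_9 = -13.6057 × 6² / 9² = -6.046978 eV
Energy at n = 5: E_5 = -13.6057 × 6² / 5² = -19.592208 eV

For emission (electron falling to lower state), the photon energy is:
E_photon = E_9 - E_5 = |-6.046978 - (-19.592208)|
E_photon = 13.545 eV

This energy is carried away by the emitted photon.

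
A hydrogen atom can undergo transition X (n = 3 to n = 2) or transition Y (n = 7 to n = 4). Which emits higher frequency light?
3 → 2

Calculate the energy for each transition:

Transition 3 → 2:
ΔE₁ = |E_2 - E_3| = |-13.6057/2² - (-13.6057/3²)|
ΔE₁ = |-3.401425000 - (-1.511744444)| = 1.889681 eV

Transition 7 → 4:
ΔE₂ = |E_4 - E_7| = |-13.6057/4² - (-13.6057/7²)|
ΔE₂ = |-0.850356250 - (-0.277667347)| = 0.572689 eV

Since 1.889681 eV > 0.572689 eV, the transition 3 → 2 emits the more energetic photon.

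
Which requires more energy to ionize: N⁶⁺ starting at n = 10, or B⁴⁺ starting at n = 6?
B⁴⁺ at n = 6 (E = -9.44840 eV)

Using E_n = -13.6057 Z² / n² eV:

N⁶⁺ (Z = 7) at n = 10:
E = -13.6057 × 7² / 10² = -13.6057 × 49 / 100 = -6.66679300 eV

B⁴⁺ (Z = 5) at n = 6:
E = -13.6057 × 5² / 6² = -13.6057 × 25 / 36 = -9.44840278 eV

Since -9.44840278 eV < -6.66679300 eV,
B⁴⁺ at n = 6 is more tightly bound (requires more energy to ionize).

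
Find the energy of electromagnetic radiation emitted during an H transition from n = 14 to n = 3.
1.44 eV

The energy levels are E_n = -13.6057 eV / n².

Energy at n = 14: E_14 = -13.6057 / 14² = -0.06942 eV
Energy at n = 3: E_3 = -13.6057 / 3² = -1.51174 eV

For emission (electron falling to lower state), the photon energy is:
E_photon = E_14 - E_3 = |-0.06942 - (-1.51174)|
E_photon = 1.44 eV

This energy is carried away by the emitted photon.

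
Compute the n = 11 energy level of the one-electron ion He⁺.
-0.4498 eV

For hydrogen-like ions, the energy levels scale with Z²:
E_n = -13.6057 Z² / n² eV

For He⁺ (Z = 2) at n = 11:
E_11 = -13.6057 × 2² / 11²
E_11 = -13.6057 × 4 / 121
E_11 = -54.4228 / 121
E_11 = -0.4498 eV

The energy is 4 times more negative than hydrogen at the same n due to the stronger nuclear charge.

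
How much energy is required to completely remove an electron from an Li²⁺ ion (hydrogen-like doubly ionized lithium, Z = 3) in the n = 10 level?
1.22 eV

The ionization energy is the energy needed to remove the electron completely (n → ∞).

For a hydrogen-like ion with Z = 3, E_n = -13.6057 Z² / n² eV.

At n = 10: E_10 = -13.6057 × 3² / 10² = -1.22451 eV
At n = ∞: E_∞ = 0 eV

Ionization energy = E_∞ - E_10 = 0 - (-1.22451) = 1.22451 eV
Ionization energy ≈ 1.22 eV

This is also called the binding energy of the electron in state n = 10.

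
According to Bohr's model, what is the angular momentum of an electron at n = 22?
2.320e-33 J·s (or 22ℏ)

In the Bohr model, angular momentum is quantized:
L = nℏ

where ℏ = h/(2π) = 1.05457e-34 J·s

For n = 22:
L = 22 × 1.05457e-34 J·s
L = 2.320e-33 J·s

This can also be written as L = 22ℏ.
The angular momentum is an integer multiple of the reduced Planck constant.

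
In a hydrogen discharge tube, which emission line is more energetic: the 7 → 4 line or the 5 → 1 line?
5 → 1

Calculate the energy for each transition:

Transition 7 → 4:
ΔE₁ = |E_4 - E_7| = |-13.6057/4² - (-13.6057/7²)|
ΔE₁ = |-0.85035625000 - (-0.27766734694)| = 0.57268890 eV

Transition 5 → 1:
ΔE₂ = |E_1 - E_5| = |-13.6057/1² - (-13.6057/5²)|
ΔE₂ = |-13.60570000000 - (-0.54422800000)| = 13.06147200 eV

Since 13.06147200 eV > 0.57268890 eV, the transition 5 → 1 emits the more energetic photon.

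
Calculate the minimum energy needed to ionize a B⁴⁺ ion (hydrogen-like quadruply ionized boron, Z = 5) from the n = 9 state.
4.20 eV

The ionization energy is the energy needed to remove the electron completely (n → ∞).

For a hydrogen-like ion with Z = 5, E_n = -13.6057 Z² / n² eV.

At n = 9: E_9 = -13.6057 × 5² / 9² = -4.19929 eV
At n = ∞: E_∞ = 0 eV

Ionization energy = E_∞ - E_9 = 0 - (-4.19929) = 4.19929 eV
Ionization energy ≈ 4.20 eV

This is also called the binding energy of the electron in state n = 9.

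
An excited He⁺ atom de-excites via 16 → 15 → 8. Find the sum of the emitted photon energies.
0.64 eV

The energy levels of He⁺ are E_n = -13.6057 × 2² / n² eV.

First transition (16 → 15):
ΔE₁ = |E_15 - E_16|
ΔE₁ = |-0.24187911 - (-0.21258906)| = 0.02929 eV

Second transition (15 → 8):
ΔE₂ = |E_8 - E_15|
ΔE₂ = |-0.85035625 - (-0.24187911)| = 0.60848 eV

Total energy released:
E_total = ΔE₁ + ΔE₂ = 0.02929 + 0.60848 = 0.64 eV

Note: This equals the direct transition 16 → 8: 0.64 eV ✓
Energy is conserved regardless of the path taken.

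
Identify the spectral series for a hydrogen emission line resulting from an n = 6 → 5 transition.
Pfund series

The spectral series in hydrogen are named based on the final (lower) energy level:
- Lyman series: n_final = 1 (ultraviolet)
- Balmer series: n_final = 2 (visible/near-UV)
- Paschen series: n_final = 3 (infrared)
- Brackett series: n_final = 4 (infrared)
- Pfund series: n_final = 5 (far infrared)

Since this transition ends at n = 5, it belongs to the Pfund series.

For reference, this 6 → 5 line has photon energy
ΔE = 13.6057 eV × (1/5² - 1/6²) = 0.1662918889 eV,
corresponding to wavelength λ = hc/ΔE = 1239.84 eV·nm / 0.1662918889 eV = 7455.8056 nm in the far infrared region.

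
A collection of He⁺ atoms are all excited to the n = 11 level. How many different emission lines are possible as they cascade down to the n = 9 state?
3

The electron can occupy levels n = 9, 10, ..., 11 during de-excitation — that is m = 11 - 9 + 1 = 3 distinct levels.

The number of distinct spectral lines equals the number of ways to choose 2 of these m levels (each pair gives one possible emission transition):

Number of lines = m(m-1)/2 = 3×2/2 = 3

These correspond to all possible transitions between the 3 levels:
11 → 10, 11 → 9, 10 → 9

Each transition produces a photon with a unique energy (and thus wavelength). This count does not depend on Z.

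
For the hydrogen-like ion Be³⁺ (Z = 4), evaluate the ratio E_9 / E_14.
2.419753

Using E_n = -13.6057 Z² / n² eV with Z = 4:

E_9 = -13.6057 × 4² / 9² = -217.6912 / 81 = -2.687545679012 eV
E_14 = -13.6057 × 4² / 14² = -217.6912 / 196 = -1.110669387755 eV

The ratio is:
E_9/E_14 = (-2.687545679012) / (-1.110669387755)
E_9/E_14 = (-217.6912/81) / (-217.6912/196)
E_9/E_14 = 196/81
E_9/E_14 = 2.419753
(Note: the Z² factors cancel in the ratio.)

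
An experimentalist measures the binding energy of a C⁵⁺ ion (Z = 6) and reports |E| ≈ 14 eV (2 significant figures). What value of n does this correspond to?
n = 6

The exact energy levels follow E_n = -13.6057 Z² / n² eV with Z = 6.

The measured value (-14 eV) is reported to only 2 significant figures, so we must test candidate n values and see which one matches to that precision.

Candidate energies:
  n = 4:  E = -13.6057 × 6² / 4² = -30.61283 eV
  n = 5:  E = -13.6057 × 6² / 5² = -19.59221 eV
  n = 6:  E = -13.6057 × 6² / 6² = -13.60570 eV  ← matches
  n = 7:  E = -13.6057 × 6² / 7² = -9.99602 eV
  n = 8:  E = -13.6057 × 6² / 8² = -7.65321 eV

Checking against the measurement of -14 eV (2 sig figs), only n = 6 agrees:
E_6 = -13.60570 eV, which rounds to -14 eV ✓

Therefore n = 6.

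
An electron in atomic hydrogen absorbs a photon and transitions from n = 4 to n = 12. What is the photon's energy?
0.7559 eV

The energy levels of a hydrogen-like atom are E_n = -13.6057 eV / n².

Energy at n = 4: E_4 = -13.6057 / 4² = -0.8503563 eV
Energy at n = 12: E_12 = -13.6057 / 12² = -0.0944840 eV

The excitation energy is the difference:
ΔE = E_12 - E_4
ΔE = -0.0944840 - (-0.8503563)
ΔE = 0.7559 eV

Since this is positive, energy must be absorbed (photon absorption).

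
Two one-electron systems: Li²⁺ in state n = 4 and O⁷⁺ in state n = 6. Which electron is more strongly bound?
O⁷⁺ at n = 6 (E = -24.187911 eV)

Using E_n = -13.6057 Z² / n² eV:

Li²⁺ (Z = 3) at n = 4:
E = -13.6057 × 3² / 4² = -13.6057 × 9 / 16 = -7.653206250 eV

O⁷⁺ (Z = 8) at n = 6:
E = -13.6057 × 8² / 6² = -13.6057 × 64 / 36 = -24.187911111 eV

Since -24.187911111 eV < -7.653206250 eV,
O⁷⁺ at n = 6 is more tightly bound (requires more energy to ionize).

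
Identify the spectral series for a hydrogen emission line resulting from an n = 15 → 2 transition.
Balmer series

The spectral series in hydrogen are named based on the final (lower) energy level:
- Lyman series: n_final = 1 (ultraviolet)
- Balmer series: n_final = 2 (visible/near-UV)
- Paschen series: n_final = 3 (infrared)
- Brackett series: n_final = 4 (infrared)
- Pfund series: n_final = 5 (far infrared)

Since this transition ends at n = 2, it belongs to the Balmer series.

For reference, this 15 → 2 line has photon energy
ΔE = 13.6057 eV × (1/2² - 1/15²) = 3.340955 eV,
corresponding to wavelength λ = hc/ΔE = 1239.84 eV·nm / 3.340955 eV = 371.10 nm in the visible/near-UV region.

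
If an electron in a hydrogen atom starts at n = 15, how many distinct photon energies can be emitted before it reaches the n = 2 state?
91

The electron can occupy levels n = 2, 3, ..., 15 during de-excitation — that is m = 15 - 2 + 1 = 14 distinct levels.

The number of distinct spectral lines equals the number of ways to choose 2 of these m levels (each pair gives one possible emission transition):

Number of lines = m(m-1)/2 = 14×13/2 = 91

These correspond to all possible transitions between the 14 levels:
15 → 14, 15 → 13, 15 → 12, 15 → 11, 15 → 10, 15 → 9, 15 → 8, 15 → 7...

Each transition produces a photon with a unique energy (and thus wavelength). This count does not depend on Z.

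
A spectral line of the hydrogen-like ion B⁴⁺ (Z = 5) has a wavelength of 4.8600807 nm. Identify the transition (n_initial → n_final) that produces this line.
n = 2 → n = 1

First, find the photon energy from the wavelength (hc = 1239.84 eV·nm):
E = hc/λ = 1239.84 eV·nm / 4.8600807 nm = 255.10688 eV

The energy levels of B⁴⁺ satisfy E_n = -13.6057 × 5² / n² eV, so an emission n_i → n_f releases
ΔE = 13.6057 × 5² × (1/n_f² − 1/n_i²) eV.

Setting ΔE equal to the photon energy:
1/n_f² − 1/n_i² = 255.10688 / (13.6057 × 5²) = 0.75000001

Since 1/n_i² must be positive, we need 1/n_f² > 0.75000001, i.e. n_f ≤ 1. For each allowed n_f, solve n_i = (1/n_f² − 0.75000001)^(−1/2) and check whether it is a whole number:
  n_f = 1: 1/n_i² = 1.00000000 − 0.75000001 = 0.24999999 → n_i = 2.000  → integer, n_i = 2 ✓

Only n_f = 1 gives an integer upper level, n_i = 2.

The transition is from n = 2 to n = 1 (emission).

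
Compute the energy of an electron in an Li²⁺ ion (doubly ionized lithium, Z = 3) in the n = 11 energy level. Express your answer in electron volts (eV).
-1.012 eV

The energy levels of a hydrogen-like atom are given by:
E_n = -13.6057 Z² / n² eV  (with Z = 3 for Li²⁺)

For n = 11:
E_11 = -13.6057 × 3² / 11²
E_11 = -13.6057 × 9 / 121
E_11 = -1.012 eV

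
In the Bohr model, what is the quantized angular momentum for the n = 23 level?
2.43e-33 J·s (or 23ℏ)

In the Bohr model, angular momentum is quantized:
L = nℏ

where ℏ = h/(2π) = 1.0546e-34 J·s

For n = 23:
L = 23 × 1.0546e-34 J·s
L = 2.43e-33 J·s

This can also be written as L = 23ℏ.
The angular momentum is an integer multiple of the reduced Planck constant.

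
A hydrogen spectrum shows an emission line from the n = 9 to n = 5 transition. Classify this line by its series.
Pfund series

The spectral series in hydrogen are named based on the final (lower) energy level:
- Lyman series: n_final = 1 (ultraviolet)
- Balmer series: n_final = 2 (visible/near-UV)
- Paschen series: n_final = 3 (infrared)
- Brackett series: n_final = 4 (infrared)
- Pfund series: n_final = 5 (far infrared)

Since this transition ends at n = 5, it belongs to the Pfund series.

For reference, this 9 → 5 line has photon energy
ΔE = 13.6057 eV × (1/5² - 1/9²) = 0.37625639506 eV,
corresponding to wavelength λ = hc/ΔE = 1239.84 eV·nm / 0.37625639506 eV = 3295.19981 nm in the far infrared region.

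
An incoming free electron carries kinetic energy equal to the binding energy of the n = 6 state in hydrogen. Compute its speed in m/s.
3.646e+05 m/s (or 0.121623% of c)

The binding energy at n = 6 for hydrogen is:
E_6 = -13.6057/6² = -0.37793611 eV
|E_6| = 0.37793611 eV

Convert to Joules:
KE = 0.37793611 eV × (1.602177 × 10⁻¹⁹ J/eV) = 6.05521e-20 J

Using KE = ½mv²:
v = √(2·KE/m_e)
v = √(2 × 6.05521e-20 J / 9.10938 × 10⁻³¹ kg)
v = 3.646e+05 m/s

This is approximately 0.121623% the speed of light.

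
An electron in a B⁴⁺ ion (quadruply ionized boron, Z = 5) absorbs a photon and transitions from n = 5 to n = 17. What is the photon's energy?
12.429 eV

The energy levels of a hydrogen-like atom are E_n = -13.6057 Z² eV / n².

Energy at n = 5: E_5 = -13.6057 × 5² / 5² = -13.605700 eV
Energy at n = 17: E_17 = -13.6057 × 5² / 17² = -1.176964 eV

The excitation energy is the difference:
ΔE = E_17 - E_5
ΔE = -1.176964 - (-13.605700)
ΔE = 12.429 eV

Since this is positive, energy must be absorbed (photon absorption).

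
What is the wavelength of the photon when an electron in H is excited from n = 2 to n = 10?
379.6938 nm

First, find the transition energy using E_n = -13.6057 / n² eV:
E_2 = -13.6057 / 2² = -3.40142500 eV
E_10 = -13.6057 / 10² = -0.13605700 eV

Photon energy: |ΔE| = |E_10 - E_2| = 3.26536800 eV

Convert to wavelength using E = hc/λ with hc = 1239.84 eV·nm:
λ = hc/E = 1239.84 eV·nm / 3.26536800 eV
λ = 379.6938 nm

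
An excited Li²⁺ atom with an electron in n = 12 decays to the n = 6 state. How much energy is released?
2.55107 eV

The energy levels are E_n = -13.6057 Z² eV / n².

Energy at n = 12: E_12 = -13.6057 × 3² / 12² = -0.85035625 eV
Energy at n = 6: E_6 = -13.6057 × 3² / 6² = -3.40142500 eV

For emission (electron falling to lower state), the photon energy is:
E_photon = E_12 - E_6 = |-0.85035625 - (-3.40142500)|
E_photon = 2.55107 eV

This energy is carried away by the emitted photon.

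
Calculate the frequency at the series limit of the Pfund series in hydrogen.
1.32e+14 Hz

The series limit corresponds to the transition from n = ∞ to n = 5.
This is the highest energy (shortest wavelength) transition in the Pfund series.

E_∞ = 0 eV
E_5 = -13.6057 / 5² = -0.5442280 eV

Energy at series limit:
ΔE = E_∞ - E_5 = 0 - (-0.5442280) = 0.5442280 eV
E = 0.5442280 eV × (1.602177 × 10⁻¹⁹ J/eV) = 8.7195e-20 J
f = E/h = 8.7195e-20 J / (6.62607 × 10⁻³⁴ J·s) = 1.32e+14 Hz

This energy equals the ionization energy from the n = 5 state of hydrogen.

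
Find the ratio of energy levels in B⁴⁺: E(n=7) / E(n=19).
7.37

Using E_n = -13.6057 Z² / n² eV with Z = 5:

E_7 = -13.6057 × 5² / 7² = -340.1425 / 49 = -6.94168367 eV
E_19 = -13.6057 × 5² / 19² = -340.1425 / 361 = -0.94222299 eV

The ratio is:
E_7/E_19 = (-6.94168367) / (-0.94222299)
E_7/E_19 = (-340.1425/49) / (-340.1425/361)
E_7/E_19 = 361/49
E_7/E_19 = 7.37
(Note: the Z² factors cancel in the ratio.)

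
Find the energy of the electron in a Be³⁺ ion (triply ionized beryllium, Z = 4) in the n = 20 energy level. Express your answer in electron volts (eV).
-0.54 eV

The energy levels of a hydrogen-like atom are given by:
E_n = -13.6057 Z² / n² eV  (with Z = 4 for Be³⁺)

For n = 20:
E_20 = -13.6057 × 4² / 20²
E_20 = -13.6057 × 16 / 400
E_20 = -0.54 eV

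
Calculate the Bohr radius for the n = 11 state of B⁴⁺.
1.2806 nm (or 12.8061 Å)

The Bohr radius formula is:
r_n = n² a₀ / Z

where a₀ = 0.0529177 nm is the Bohr radius.

For B⁴⁺ (Z = 5) at n = 11:
r_11 = 11² × 0.0529177 nm / 5
r_11 = 121 × 0.0529177 nm / 5
r_11 = 6.40304 nm / 5
r_11 = 1.2806 nm

The electron orbits at approximately 1.2806 nm from the nucleus.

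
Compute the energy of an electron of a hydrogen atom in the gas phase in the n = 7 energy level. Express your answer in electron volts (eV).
-0.278 eV

The energy levels of a hydrogen-like atom are given by:
E_n = -13.6057 eV / n²

For n = 7:
E_7 = -13.6057 eV / 7²
E_7 = -13.6057 eV / 49
E_7 = -0.278 eV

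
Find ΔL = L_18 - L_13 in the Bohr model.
5.27e-34 J·s (or 5ℏ)

In the Bohr model, L_n = nℏ where ℏ = 1.0546e-34 J·s.

L_18 = 18ℏ = 1.8983e-33 J·s
L_13 = 13ℏ = 1.3710e-33 J·s

ΔL = L_18 - L_13 = (18 - 13)ℏ = 5ℏ
ΔL = 5 × 1.0546e-34 J·s = 5.27e-34 J·s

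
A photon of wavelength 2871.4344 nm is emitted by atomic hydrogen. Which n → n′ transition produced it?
n = 11 → n = 5

First, find the photon energy from the wavelength (hc = 1239.84 eV·nm):
E = hc/λ = 1239.84 eV·nm / 2871.4344 nm = 0.43178420 eV

The energy levels of hydrogen satisfy E_n = -13.6057 / n² eV, so an emission n_i → n_f releases
ΔE = 13.6057 × (1/n_f² − 1/n_i²) eV.

Setting ΔE equal to the photon energy:
1/n_f² − 1/n_i² = 0.43178420 / 13.6057 = 0.031735537

Since 1/n_i² must be positive, we need 1/n_f² > 0.031735537, i.e. n_f ≤ 5. For each allowed n_f, solve n_i = (1/n_f² − 0.031735537)^(−1/2) and check whether it is a whole number:
  n_f = 1: 1/n_i² = 1.000000000 − 0.031735537 = 0.968264463 → n_i = 1.016  (not an integer) ✗
  n_f = 2: 1/n_i² = 0.250000000 − 0.031735537 = 0.218264463 → n_i = 2.140  (not an integer) ✗
  n_f = 3: 1/n_i² = 0.111111111 − 0.031735537 = 0.079375574 → n_i = 3.549  (not an integer) ✗
  n_f = 4: 1/n_i² = 0.062500000 − 0.031735537 = 0.030764463 → n_i = 5.701  (not an integer) ✗
  n_f = 5: 1/n_i² = 0.040000000 − 0.031735537 = 0.008264463 → n_i = 11.000  → integer, n_i = 11 ✓

Only n_f = 5 gives an integer upper level, n_i = 11.

The transition is from n = 11 to n = 5 (emission).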